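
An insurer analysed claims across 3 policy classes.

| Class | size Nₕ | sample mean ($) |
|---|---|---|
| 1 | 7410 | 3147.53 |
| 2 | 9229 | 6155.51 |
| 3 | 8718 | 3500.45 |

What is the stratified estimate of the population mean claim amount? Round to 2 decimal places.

N = 25357; weights Wₕ = Nₕ/N = (0.2922, 0.3640, 0.3438).
x̄_st = Σ Wₕ·x̄ₕ = 0.2922·3147.53 + 0.3640·6155.51 + 0.3438·3500.45 ≈ 4363.6598...
→ 4363.66.

4363.66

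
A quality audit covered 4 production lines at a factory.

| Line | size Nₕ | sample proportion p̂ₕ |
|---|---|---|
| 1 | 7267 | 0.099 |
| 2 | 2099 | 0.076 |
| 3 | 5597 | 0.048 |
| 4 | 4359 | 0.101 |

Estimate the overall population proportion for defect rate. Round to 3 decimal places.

Wₕ = Nₕ/N with N = 19322: 0.3761, 0.1086, 0.2897, 0.2256.
p̂_st = 0.3761·0.099 + 0.1086·0.076 + 0.2897·0.048 + 0.2256·0.101 ≈ 0.08218... → 0.082.

0.082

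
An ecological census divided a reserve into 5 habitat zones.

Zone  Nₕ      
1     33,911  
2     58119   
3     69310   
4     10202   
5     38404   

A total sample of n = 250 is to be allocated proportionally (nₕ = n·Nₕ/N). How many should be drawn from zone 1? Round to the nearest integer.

Share of zone 1 = 33911/209946 = 0.16152.
Allocate 250 × 0.16152 = 40.381... → 40.

40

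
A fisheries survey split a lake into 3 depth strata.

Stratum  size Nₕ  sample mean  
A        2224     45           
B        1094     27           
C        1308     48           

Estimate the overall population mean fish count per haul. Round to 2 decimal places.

41.59

x̄_st = (Σ Nₕx̄ₕ) / (Σ Nₕ) = (2224·45 + 1094·27 + 1308·48) / 4626
= 192402 / 4626 = 41.5914... → 41.59.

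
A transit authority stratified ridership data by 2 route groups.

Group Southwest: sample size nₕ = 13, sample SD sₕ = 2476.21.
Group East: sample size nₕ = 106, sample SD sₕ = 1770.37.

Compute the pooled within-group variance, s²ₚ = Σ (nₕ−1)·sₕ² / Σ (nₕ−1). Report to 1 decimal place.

3441636.2

Southwest: (13−1)·2476.21² = 12·6131615.9641 = 73579391.5692
East: (106−1)·1770.37² = 105·3134209.9369 = 329092043.3745
Numerator = 402671434.9437; denominator = Σ(nₕ−1) = 117.
s²ₚ = 402671434.9437/117 = 3441636.196... → 3441636.2.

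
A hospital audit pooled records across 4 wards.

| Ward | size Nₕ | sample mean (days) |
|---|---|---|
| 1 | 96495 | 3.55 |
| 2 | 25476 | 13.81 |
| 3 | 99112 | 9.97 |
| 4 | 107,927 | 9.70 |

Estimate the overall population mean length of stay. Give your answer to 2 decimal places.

x̄_st = (Σ Nₕx̄ₕ) / (Σ Nₕ) = (96495·3.55 + 25476·13.81 + 99112·9.97 + 107927·9.70) / 329010
= 2729419.35 / 329010 = 8.2959... → 8.30.

8.30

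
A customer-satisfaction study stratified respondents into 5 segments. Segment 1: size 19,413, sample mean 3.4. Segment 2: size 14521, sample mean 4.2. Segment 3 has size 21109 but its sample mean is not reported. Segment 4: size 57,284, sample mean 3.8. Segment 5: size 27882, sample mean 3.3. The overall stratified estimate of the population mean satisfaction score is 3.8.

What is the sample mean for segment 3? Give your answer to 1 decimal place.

4.6

Σ Nₕx̄ₕ = N·μ, so 21109·x̄_3 = 140209·3.8 − (19413·3.4 + 14521·4.2 + 57284·3.8 + 27882·3.3).
= 532794.2 − 436682.2 = 96112.
x̄_3 = 96112 / 21109 = 4.553... → 4.6.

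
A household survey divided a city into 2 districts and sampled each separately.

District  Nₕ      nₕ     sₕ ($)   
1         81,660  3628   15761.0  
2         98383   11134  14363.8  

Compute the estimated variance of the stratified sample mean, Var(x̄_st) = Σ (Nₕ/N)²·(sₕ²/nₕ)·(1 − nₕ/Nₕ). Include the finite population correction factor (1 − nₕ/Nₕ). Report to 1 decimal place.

18366.5

N = 180043; Wₕ = Nₕ/N.
district 1: (81660/180043)²·15761.0²/3628·(1 − 3628/81660) = 13459.5299
district 2: (98383/180043)²·14363.8²/11134·(1 − 11134/98383) = 4906.9939
Sum = 18366.5238 → 18366.5.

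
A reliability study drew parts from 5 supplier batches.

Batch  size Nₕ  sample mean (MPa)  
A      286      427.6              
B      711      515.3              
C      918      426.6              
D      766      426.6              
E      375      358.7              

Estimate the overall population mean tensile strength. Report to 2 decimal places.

N = 3056; weights Wₕ = Nₕ/N = (0.0936, 0.2327, 0.3004, 0.2507, 0.1227).
x̄_st = Σ Wₕ·x̄ₕ = 0.0936·427.6 + 0.2327·515.3 + 0.3004·426.6 + 0.2507·426.6 + 0.1227·358.7 ≈ 438.9983...
→ 439.00.

439.00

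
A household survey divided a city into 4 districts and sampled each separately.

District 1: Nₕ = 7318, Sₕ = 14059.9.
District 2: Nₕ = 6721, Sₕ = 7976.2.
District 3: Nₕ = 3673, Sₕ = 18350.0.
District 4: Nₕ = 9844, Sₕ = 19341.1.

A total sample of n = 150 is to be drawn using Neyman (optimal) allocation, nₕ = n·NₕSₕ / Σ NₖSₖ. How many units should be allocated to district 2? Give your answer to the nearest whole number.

19

Σ NₕSₕ = 7318·14059.9 + 6721·7976.2 + 3673·18350.0 + 9844·19341.1 = 414291726.8.
Share for 2: 53608040.2/414291726.8 = 0.12940.
n_2 = 150 × 0.12940 = 19.410... → 19.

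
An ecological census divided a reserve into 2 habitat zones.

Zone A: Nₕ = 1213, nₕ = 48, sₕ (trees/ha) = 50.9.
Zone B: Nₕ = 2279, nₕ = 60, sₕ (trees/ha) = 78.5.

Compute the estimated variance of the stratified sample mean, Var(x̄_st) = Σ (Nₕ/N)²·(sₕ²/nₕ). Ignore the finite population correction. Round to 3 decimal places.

N = 3492. Term for each stratum: Wₕ²sₕ²/nₕ.
Var(x̄_st) = 6.512796 + 43.744982 = 50.257778 → 50.258.

50.258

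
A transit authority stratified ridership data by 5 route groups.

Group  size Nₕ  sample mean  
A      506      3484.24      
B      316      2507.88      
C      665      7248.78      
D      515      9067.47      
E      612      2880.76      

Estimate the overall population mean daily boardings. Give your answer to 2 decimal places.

N = 506 + 316 + 665 + 515 + 612 = 2614.
The stratified mean weights each stratum mean by its population share Nₕ/N.
Σ Nₕx̄ₕ = 506·3484.24 + 316·2507.88 + 665·7248.78 + 515·9067.47 + 612·2880.76 = 1763025.44 + 792490.08 + 4820438.7 + 4669747.05 + 1763025.12 = 13808726.39.
Divide by N: 13808726.39 / 2614 = 5282.6038... → 5282.60.

5282.60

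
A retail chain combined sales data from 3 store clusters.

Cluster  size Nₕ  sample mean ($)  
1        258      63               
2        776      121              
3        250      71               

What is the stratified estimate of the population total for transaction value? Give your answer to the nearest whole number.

127900

1: 258·63 = 16254
2: 776·121 = 93896
3: 250·71 = 17750
τ̂ = Σ Nₕx̄ₕ = 127900.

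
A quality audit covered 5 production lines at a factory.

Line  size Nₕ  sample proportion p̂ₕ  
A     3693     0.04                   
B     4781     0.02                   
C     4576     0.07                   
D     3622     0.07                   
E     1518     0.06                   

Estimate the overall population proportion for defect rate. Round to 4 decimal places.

0.0499

Wₕ = Nₕ/N with N = 18190: 0.2030, 0.2628, 0.2516, 0.1991, 0.0835.
p̂_st = 0.2030·0.04 + 0.2628·0.02 + 0.2516·0.07 + 0.1991·0.07 + 0.0835·0.06 ≈ 0.049933... → 0.0499.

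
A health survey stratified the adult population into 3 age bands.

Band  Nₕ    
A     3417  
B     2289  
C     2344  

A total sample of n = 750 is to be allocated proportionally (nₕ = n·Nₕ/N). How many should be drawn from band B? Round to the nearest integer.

213

Share of band B = 2289/8050 = 0.28435.
Allocate 750 × 0.28435 = 213.261... → 213.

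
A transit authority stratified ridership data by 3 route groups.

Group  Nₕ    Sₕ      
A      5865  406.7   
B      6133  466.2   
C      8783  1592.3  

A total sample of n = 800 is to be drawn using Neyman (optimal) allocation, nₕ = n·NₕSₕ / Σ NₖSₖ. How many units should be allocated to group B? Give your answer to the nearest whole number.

A: NₕSₕ = 5865·406.7 = 2385295.5
B: NₕSₕ = 6133·466.2 = 2859204.6
C: NₕSₕ = 8783·1592.3 = 13985170.9
Σ NₕSₕ = 19229671.
n_B = 800·2859204.6/19229671 = 118.950... → 119.

119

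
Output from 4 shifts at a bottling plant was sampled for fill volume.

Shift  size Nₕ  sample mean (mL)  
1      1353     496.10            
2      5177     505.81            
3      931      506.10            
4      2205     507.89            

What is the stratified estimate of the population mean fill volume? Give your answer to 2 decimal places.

504.95

x̄_st = (Σ Nₕx̄ₕ) / (Σ Nₕ) = (1353·496.10 + 5177·505.81 + 931·506.10 + 2205·507.89) / 9666
= 4880878.22 / 9666 = 504.9533... → 504.95.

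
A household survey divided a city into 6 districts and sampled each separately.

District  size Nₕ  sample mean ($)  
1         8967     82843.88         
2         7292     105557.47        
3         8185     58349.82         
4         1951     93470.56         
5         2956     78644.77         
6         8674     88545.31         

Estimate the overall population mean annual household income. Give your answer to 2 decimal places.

83446.59

x̄_st = (Σ Nₕx̄ₕ) / (Σ Nₕ) = (8967·82843.88 + 7292·105557.47 + 8185·58349.82 + 1951·93470.56 + 2956·78644.77 + 8674·88545.31) / 38025
= 3173056441.52 / 38025 = 83446.5862... → 83446.59.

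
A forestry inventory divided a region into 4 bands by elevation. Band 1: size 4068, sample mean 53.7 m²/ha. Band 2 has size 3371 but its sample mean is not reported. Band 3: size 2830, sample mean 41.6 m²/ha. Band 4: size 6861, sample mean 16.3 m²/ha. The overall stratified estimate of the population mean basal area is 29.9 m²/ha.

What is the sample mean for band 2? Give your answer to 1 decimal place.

19.0

N = 4068 + 3371 + 2830 + 6861 = 17130.
Overall total = μ·N = 29.9·17130 = 512187.
Subtract the known strata: 4068·53.7 + 2830·41.6 + 6861·16.3 = 448013.9.
Remaining total for band 2: 512187 − 448013.9 = 64173.1.
Divide by its size: 64173.1 / 3371 = 19.037... → 19.0.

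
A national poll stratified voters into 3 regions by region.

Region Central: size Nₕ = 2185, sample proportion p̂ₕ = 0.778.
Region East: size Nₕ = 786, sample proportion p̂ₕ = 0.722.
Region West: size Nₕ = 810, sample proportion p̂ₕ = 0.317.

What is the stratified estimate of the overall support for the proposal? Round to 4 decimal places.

0.6676

N = 2185 + 786 + 810 = 3781.
Overall proportion = Σ (Nₕ/N)·p̂ₕ.
Σ Nₕp̂ₕ = 1699.93 + 567.492 + 256.77 = 2524.192.
2524.192 / 3781 = 0.667599... → 0.6676.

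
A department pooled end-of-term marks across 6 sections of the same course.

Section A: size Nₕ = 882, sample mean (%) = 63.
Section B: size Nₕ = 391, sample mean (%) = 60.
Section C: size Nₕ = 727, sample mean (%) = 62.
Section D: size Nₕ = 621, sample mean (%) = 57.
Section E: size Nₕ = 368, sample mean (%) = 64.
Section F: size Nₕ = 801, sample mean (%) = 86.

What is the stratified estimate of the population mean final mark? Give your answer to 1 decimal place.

x̄_st = (Σ Nₕx̄ₕ) / (Σ Nₕ) = (882·63 + 391·60 + 727·62 + 621·57 + 368·64 + 801·86) / 3790
= 251935 / 3790 = 66.474... → 66.5.

66.5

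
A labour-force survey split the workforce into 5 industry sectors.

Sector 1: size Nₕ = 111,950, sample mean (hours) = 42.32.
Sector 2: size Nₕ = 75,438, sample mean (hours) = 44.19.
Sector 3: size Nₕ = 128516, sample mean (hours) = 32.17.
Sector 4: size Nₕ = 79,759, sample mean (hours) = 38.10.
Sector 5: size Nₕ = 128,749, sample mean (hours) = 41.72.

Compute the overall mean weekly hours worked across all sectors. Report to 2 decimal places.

x̄_st = (Σ Nₕx̄ₕ) / (Σ Nₕ) = (111950·42.32 + 75438·44.19 + 128516·32.17 + 79759·38.10 + 128749·41.72) / 524412
= 20615915.12 / 524412 = 39.3124... → 39.31.

39.31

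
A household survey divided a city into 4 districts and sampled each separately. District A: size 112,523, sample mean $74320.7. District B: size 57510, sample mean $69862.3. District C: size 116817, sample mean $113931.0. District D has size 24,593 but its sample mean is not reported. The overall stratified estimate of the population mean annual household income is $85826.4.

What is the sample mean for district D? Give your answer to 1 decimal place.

42304.1

Σ Nₕx̄ₕ = N·μ, so 24593·x̄_D = 311443·85826.4 − (112523·74320.7 + 57510·69862.3 + 116817·113931.0).
= 26730031495.2 − 25689646626.1 = 1040384869.1.
x̄_D = 1040384869.1 / 24593 = 42304.106... → 42304.1.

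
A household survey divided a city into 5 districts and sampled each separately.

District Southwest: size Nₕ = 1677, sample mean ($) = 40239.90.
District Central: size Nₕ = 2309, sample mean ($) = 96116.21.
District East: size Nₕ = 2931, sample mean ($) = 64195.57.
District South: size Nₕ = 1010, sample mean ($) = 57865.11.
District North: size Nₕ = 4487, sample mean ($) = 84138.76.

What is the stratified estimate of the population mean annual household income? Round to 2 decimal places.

73590.00

N = 1677 + 2309 + 2931 + 1010 + 4487 = 12414.
Overall mean = Σ (Nₕ/N)·x̄ₕ — weight by population share, not a simple average.
Σ Nₕx̄ₕ = 1677·40239.90 + 2309·96116.21 + 2931·64195.57 + 1010·57865.11 + 4487·84138.76 = 67482312.3 + 221932328.89 + 188157215.67 + 58443761.1 + 377530616.12 = 913546234.08.
Divide by N: 913546234.08 / 12414 = 73589.9979... → 73590.00.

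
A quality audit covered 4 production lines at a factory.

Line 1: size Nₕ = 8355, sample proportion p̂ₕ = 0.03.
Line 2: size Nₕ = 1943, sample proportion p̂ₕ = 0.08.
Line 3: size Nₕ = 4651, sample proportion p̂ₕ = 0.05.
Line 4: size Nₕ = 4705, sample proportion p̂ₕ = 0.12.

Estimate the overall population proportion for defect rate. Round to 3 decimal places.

N = 8355 + 1943 + 4651 + 4705 = 19654.
Overall proportion = Σ (Nₕ/N)·p̂ₕ.
Σ Nₕp̂ₕ = 250.65 + 155.44 + 232.55 + 564.6 = 1203.24.
1203.24 / 19654 = 0.06122... → 0.061.

0.061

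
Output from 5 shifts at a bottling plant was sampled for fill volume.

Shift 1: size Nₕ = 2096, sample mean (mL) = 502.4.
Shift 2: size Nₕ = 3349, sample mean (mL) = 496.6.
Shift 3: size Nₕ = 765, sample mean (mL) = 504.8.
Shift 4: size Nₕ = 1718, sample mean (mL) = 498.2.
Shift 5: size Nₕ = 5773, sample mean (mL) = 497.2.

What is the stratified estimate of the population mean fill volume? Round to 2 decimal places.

N = 2096 + 3349 + 765 + 1718 + 5773 = 13701.
The stratified mean weights each stratum mean by its population share Nₕ/N.
Σ Nₕx̄ₕ = 2096·502.4 + 3349·496.6 + 765·504.8 + 1718·498.2 + 5773·497.2 = 1053030.4 + 1663113.4 + 386172 + 855907.6 + 2870335.6 = 6828559.
Divide by N: 6828559 / 13701 = 498.3986... → 498.40.

498.40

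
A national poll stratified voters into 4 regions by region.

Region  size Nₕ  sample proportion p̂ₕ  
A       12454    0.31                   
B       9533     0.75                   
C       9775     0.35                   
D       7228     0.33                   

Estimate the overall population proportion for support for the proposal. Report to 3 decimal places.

0.431

N = 12454 + 9533 + 9775 + 7228 = 38990.
Overall proportion = Σ (Nₕ/N)·p̂ₕ.
Σ Nₕp̂ₕ = 3860.74 + 7149.75 + 3421.25 + 2385.24 = 16816.98.
16816.98 / 38990 = 0.43132... → 0.431.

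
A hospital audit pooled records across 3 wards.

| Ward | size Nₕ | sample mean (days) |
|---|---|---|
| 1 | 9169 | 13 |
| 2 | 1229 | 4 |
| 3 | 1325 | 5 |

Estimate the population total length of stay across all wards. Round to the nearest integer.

1: 9169·13 = 119197
2: 1229·4 = 4916
3: 1325·5 = 6625
τ̂ = Σ Nₕx̄ₕ = 130738.

130738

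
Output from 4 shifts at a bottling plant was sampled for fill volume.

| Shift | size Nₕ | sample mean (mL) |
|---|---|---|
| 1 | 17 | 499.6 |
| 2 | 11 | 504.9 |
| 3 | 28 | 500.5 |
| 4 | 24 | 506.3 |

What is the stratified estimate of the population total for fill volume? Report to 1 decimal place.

40212.3

Population total = Σ Nₕ·x̄ₕ (each stratum's size times its mean).
17·499.6 + 11·504.9 + 28·500.5 + 24·506.3 = 8493.2 + 5553.9 + 14014 + 12151.2 = 40212.3.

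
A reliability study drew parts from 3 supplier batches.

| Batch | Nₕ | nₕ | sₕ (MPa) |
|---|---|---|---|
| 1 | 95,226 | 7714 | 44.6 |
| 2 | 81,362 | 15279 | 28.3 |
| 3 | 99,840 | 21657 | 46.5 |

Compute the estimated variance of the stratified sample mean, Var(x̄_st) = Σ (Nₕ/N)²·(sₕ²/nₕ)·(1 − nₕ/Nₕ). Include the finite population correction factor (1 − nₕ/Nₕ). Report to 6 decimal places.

N = 276428; Wₕ = Nₕ/N.
batch 1: (95226/276428)²·44.6²/7714·(1 − 7714/95226) = 0.028122192
batch 2: (81362/276428)²·28.3²/15279·(1 − 15279/81362) = 0.003688292
batch 3: (99840/276428)²·46.5²/21657·(1 − 21657/99840) = 0.010199067
Sum = 0.042009551 → 0.042010.

0.042010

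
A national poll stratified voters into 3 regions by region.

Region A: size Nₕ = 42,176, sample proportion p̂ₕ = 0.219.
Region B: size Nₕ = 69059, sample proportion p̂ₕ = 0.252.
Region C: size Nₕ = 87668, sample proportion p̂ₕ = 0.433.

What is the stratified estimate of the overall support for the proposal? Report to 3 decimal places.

Wₕ = Nₕ/N with N = 198903: 0.2120, 0.3472, 0.4408.
p̂_st = 0.2120·0.219 + 0.3472·0.252 + 0.4408·0.433 ≈ 0.32478... → 0.325.

0.325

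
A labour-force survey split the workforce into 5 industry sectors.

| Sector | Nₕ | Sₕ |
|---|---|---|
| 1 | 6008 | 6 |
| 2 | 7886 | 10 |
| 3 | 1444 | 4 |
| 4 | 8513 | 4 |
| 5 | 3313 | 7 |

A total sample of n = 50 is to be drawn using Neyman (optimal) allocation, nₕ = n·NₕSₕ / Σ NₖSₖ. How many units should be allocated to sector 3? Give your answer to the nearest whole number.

Σ NₕSₕ = 6008·6 + 7886·10 + 1444·4 + 8513·4 + 3313·7 = 177927.
Share for 3: 5776/177927 = 0.03246.
n_3 = 50 × 0.03246 = 1.623... → 2.

2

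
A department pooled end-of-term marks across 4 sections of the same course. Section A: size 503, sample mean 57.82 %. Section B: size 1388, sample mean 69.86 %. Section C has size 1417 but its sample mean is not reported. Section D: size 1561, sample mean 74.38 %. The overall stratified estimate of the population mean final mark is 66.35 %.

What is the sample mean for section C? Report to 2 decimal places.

57.09

N = 503 + 1388 + 1417 + 1561 = 4869.
Overall total = μ·N = 66.35·4869 = 323058.15.
Subtract the known strata: 503·57.82 + 1388·69.86 + 1561·74.38 = 242156.32.
Remaining total for section C: 323058.15 − 242156.32 = 80901.83.
Divide by its size: 80901.83 / 1417 = 57.0937... → 57.09.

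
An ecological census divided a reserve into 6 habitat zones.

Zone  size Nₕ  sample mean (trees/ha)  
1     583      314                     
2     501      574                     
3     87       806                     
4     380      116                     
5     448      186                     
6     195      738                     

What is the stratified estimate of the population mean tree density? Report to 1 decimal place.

370.1

N = 583 + 501 + 87 + 380 + 448 + 195 = 2194.
The stratified mean weights each stratum mean by its population share Nₕ/N.
Σ Nₕx̄ₕ = 583·314 + 501·574 + 87·806 + 380·116 + 448·186 + 195·738 = 183062 + 287574 + 70122 + 44080 + 83328 + 143910 = 812076.
Divide by N: 812076 / 2194 = 370.135... → 370.1.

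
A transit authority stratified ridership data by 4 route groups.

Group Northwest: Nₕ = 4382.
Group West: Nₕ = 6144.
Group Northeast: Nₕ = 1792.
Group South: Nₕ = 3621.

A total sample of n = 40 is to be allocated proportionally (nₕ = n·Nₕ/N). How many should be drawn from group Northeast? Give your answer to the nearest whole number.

4

Share of group Northeast = 1792/15939 = 0.11243.
Allocate 40 × 0.11243 = 4.497... → 4.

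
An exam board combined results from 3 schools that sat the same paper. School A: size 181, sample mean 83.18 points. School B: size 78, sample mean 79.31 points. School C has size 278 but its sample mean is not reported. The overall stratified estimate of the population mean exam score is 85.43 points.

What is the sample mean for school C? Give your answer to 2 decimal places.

Σ Nₕx̄ₕ = N·μ, so 278·x̄_C = 537·85.43 − (181·83.18 + 78·79.31).
= 45875.91 − 21241.76 = 24634.15.
x̄_C = 24634.15 / 278 = 88.6121... → 88.61.

88.61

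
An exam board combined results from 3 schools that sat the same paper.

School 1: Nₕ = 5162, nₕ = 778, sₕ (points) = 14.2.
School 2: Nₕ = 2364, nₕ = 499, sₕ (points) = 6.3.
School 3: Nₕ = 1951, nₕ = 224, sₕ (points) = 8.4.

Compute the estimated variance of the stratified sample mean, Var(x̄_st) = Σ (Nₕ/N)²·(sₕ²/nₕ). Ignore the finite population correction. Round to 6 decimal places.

0.095193

N = 9477. Term for each stratum: Wₕ²sₕ²/nₕ.
Var(x̄_st) = 0.076893801 + 0.004949186 + 0.013350063 = 0.095193050 → 0.095193.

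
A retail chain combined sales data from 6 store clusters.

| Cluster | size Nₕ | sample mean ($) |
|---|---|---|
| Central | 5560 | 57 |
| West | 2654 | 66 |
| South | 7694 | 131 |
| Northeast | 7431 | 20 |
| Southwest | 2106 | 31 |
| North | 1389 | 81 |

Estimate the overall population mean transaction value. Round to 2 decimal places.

68.06

N = 26834; weights Wₕ = Nₕ/N = (0.2072, 0.0989, 0.2867, 0.2769, 0.0785, 0.0518).
x̄_st = Σ Wₕ·x̄ₕ = 0.2072·57 + 0.0989·66 + 0.2867·131 + 0.2769·20 + 0.0785·31 + 0.0518·81 ≈ 68.0634...
→ 68.06.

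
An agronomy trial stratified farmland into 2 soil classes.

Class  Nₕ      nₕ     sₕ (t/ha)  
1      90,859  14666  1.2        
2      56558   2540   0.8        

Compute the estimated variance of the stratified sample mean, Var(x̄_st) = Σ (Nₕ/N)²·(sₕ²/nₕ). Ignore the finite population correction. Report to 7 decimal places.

N = 147417. Term for each stratum: Wₕ²sₕ²/nₕ.
Var(x̄_st) = 0.0000372985 + 0.0000370885 = 0.0000743870 → 0.0000744.

0.0000744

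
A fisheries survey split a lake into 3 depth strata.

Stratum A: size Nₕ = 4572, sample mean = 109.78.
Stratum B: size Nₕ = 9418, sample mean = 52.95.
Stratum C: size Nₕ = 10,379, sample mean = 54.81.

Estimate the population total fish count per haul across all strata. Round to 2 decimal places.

1569470.25

Population total = Σ Nₕ·x̄ₕ (each stratum's size times its mean).
4572·109.78 + 9418·52.95 + 10379·54.81 = 501914.16 + 498683.1 + 568872.99 = 1569470.25.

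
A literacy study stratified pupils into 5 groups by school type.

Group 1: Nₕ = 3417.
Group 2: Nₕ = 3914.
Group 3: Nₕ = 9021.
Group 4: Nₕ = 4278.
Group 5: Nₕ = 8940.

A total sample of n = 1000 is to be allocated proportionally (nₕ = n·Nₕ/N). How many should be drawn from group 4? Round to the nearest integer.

N = 3417 + 3914 + 9021 + 4278 + 8940 = 29570.
n_4 = 1000·4278/29570 = 144.674... → 145.

145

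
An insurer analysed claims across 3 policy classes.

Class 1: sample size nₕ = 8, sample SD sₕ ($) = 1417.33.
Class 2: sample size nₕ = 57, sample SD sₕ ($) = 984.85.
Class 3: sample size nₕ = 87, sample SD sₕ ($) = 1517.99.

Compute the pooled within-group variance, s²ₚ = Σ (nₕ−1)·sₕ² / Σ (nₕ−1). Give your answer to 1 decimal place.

1788906.6

Degrees of freedom: 7 + 56 + 86 = 149.
Σ(nₕ−1)sₕ² = 7·2008824.3289 + 56·969929.5225 + 86·2304293.6401 = 266547076.6109.
s²ₚ = 266547076.6109 / 149 = 1788906.554... → 1788906.6.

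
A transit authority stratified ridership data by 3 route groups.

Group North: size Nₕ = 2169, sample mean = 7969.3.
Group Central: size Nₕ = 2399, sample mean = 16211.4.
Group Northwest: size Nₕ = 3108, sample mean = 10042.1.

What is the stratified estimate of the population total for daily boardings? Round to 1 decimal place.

87387407.1

Estimate total by summing Nₕ·x̄ₕ over strata.
2169·7969.3 + 2399·16211.4 + 3108·10042.1 = 17285411.7 + 38891148.6 + 31210846.8 = 87387407.1.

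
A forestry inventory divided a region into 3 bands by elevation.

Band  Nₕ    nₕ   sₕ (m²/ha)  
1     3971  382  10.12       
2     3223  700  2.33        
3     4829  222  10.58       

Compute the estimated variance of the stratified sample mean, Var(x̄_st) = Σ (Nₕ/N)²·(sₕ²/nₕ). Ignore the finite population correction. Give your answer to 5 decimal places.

N = 12023; Wₕ = Nₕ/N.
band 1: (3971/12023)²·10.12²/382 = 0.02924635
band 2: (3223/12023)²·2.33²/700 = 0.00055733
band 3: (4829/12023)²·10.58²/222 = 0.08134054
Sum = 0.11114422 → 0.11114.

0.11114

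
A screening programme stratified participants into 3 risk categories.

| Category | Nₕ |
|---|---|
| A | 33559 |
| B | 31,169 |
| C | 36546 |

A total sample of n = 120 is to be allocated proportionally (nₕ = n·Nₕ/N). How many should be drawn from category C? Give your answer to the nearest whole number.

N = 33559 + 31169 + 36546 = 101274.
n_C = 120·36546/101274 = 43.304... → 43.

43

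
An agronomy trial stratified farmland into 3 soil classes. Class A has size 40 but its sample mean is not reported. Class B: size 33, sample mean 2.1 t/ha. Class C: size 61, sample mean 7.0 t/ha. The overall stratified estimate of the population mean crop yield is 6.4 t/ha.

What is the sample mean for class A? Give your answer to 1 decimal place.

Σ Nₕx̄ₕ = N·μ, so 40·x̄_A = 134·6.4 − (33·2.1 + 61·7.0).
= 857.6 − 496.3 = 361.3.
x̄_A = 361.3 / 40 = 9.033... → 9.0.

9.0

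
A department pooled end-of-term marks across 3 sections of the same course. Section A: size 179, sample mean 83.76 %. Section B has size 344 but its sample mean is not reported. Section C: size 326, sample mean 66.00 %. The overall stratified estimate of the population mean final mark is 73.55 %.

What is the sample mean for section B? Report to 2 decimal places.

N = 179 + 344 + 326 = 849.
Overall total = μ·N = 73.55·849 = 62443.95.
Subtract the known strata: 179·83.76 + 326·66.00 = 36509.04.
Remaining total for section B: 62443.95 − 36509.04 = 25934.91.
Divide by its size: 25934.91 / 344 = 75.3922... → 75.39.

75.39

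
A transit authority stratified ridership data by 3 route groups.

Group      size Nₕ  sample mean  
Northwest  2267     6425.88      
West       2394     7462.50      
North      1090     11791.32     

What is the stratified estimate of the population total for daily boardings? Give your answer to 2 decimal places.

45285233.76

Northwest: 2267·6425.88 = 14567469.96
West: 2394·7462.50 = 17865225
North: 1090·11791.32 = 12852538.8
τ̂ = Σ Nₕx̄ₕ = 45285233.76.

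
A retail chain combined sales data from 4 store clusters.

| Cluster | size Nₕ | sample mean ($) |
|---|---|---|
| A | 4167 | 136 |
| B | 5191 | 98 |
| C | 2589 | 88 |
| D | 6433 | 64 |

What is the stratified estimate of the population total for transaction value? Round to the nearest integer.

1714974

A: 4167·136 = 566712
B: 5191·98 = 508718
C: 2589·88 = 227832
D: 6433·64 = 411712
τ̂ = Σ Nₕx̄ₕ = 1714974.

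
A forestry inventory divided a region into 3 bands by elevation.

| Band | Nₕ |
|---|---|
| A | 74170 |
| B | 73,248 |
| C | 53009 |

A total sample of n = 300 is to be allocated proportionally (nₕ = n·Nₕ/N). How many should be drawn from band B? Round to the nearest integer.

110

Share of band B = 73248/200427 = 0.36546.
Allocate 300 × 0.36546 = 109.638... → 110.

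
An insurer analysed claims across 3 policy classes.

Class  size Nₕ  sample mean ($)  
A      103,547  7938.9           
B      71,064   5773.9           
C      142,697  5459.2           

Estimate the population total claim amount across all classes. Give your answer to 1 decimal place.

A: 103547·7938.9 = 822049278.3
B: 71064·5773.9 = 410316429.6
C: 142697·5459.2 = 779011462.4
τ̂ = Σ Nₕx̄ₕ = 2011377170.3.

2011377170.3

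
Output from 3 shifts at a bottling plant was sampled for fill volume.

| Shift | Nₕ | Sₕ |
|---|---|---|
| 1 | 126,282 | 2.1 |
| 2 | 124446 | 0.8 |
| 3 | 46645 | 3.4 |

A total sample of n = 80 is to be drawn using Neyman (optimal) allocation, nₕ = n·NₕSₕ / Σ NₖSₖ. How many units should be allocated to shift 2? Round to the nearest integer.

15

1: NₕSₕ = 126282·2.1 = 265192.2
2: NₕSₕ = 124446·0.8 = 99556.8
3: NₕSₕ = 46645·3.4 = 158593
Σ NₕSₕ = 523342.
n_2 = 80·99556.8/523342 = 15.219... → 15.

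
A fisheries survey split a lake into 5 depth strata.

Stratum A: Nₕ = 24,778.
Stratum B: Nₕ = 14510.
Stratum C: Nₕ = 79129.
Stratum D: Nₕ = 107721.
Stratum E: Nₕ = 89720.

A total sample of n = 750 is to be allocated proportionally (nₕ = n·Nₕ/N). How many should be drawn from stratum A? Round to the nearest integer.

59

Share of stratum A = 24778/315858 = 0.07845.
Allocate 750 × 0.07845 = 58.835... → 59.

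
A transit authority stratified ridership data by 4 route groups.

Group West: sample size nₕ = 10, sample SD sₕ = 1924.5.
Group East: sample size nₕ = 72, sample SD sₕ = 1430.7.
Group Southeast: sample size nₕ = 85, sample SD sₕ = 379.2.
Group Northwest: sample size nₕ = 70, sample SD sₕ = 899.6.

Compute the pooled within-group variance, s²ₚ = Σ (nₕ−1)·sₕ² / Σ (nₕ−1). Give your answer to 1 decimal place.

West: (10−1)·1924.5² = 9·3703700.25 = 33333302.25
East: (72−1)·1430.7² = 71·2046902.49 = 145330076.79
Southeast: (85−1)·379.2² = 84·143792.64 = 12078581.76
Northwest: (70−1)·899.6² = 69·809280.16 = 55840331.04
Numerator = 246582291.84; denominator = Σ(nₕ−1) = 233.
s²ₚ = 246582291.84/233 = 1058293.098... → 1058293.1.

1058293.1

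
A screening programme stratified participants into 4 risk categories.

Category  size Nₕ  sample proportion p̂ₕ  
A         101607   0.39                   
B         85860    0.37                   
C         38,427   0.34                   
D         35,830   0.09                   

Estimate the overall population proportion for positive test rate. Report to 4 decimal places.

0.3350

Wₕ = Nₕ/N with N = 261724: 0.3882, 0.3281, 0.1468, 0.1369.
p̂_st = 0.3882·0.39 + 0.3281·0.37 + 0.1468·0.34 + 0.1369·0.09 ≈ 0.335028... → 0.3350.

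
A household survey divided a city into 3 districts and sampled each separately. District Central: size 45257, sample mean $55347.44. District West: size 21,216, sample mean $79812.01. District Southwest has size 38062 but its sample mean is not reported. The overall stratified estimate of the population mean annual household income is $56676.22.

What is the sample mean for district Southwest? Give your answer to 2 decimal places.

N = 45257 + 21216 + 38062 = 104535.
Overall total = μ·N = 56676.22·104535 = 5924648657.7.
Subtract the known strata: 45257·55347.44 + 21216·79812.01 = 4198150696.24.
Remaining total for district Southwest: 5924648657.7 − 4198150696.24 = 1726497961.46.
Divide by its size: 1726497961.46 / 38062 = 45360.1482... → 45360.15.

45360.15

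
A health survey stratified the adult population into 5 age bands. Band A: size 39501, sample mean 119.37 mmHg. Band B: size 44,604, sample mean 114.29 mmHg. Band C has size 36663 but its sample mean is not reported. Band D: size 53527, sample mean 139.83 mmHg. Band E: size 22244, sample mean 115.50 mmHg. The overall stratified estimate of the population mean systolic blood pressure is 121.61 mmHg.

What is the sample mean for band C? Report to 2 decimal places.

110.04

Σ Nₕx̄ₕ = N·μ, so 36663·x̄_C = 196539·121.61 − (39501·119.37 + 44604·114.29 + 53527·139.83 + 22244·115.50).
= 23901107.79 − 19866887.94 = 4034219.85.
x̄_C = 4034219.85 / 36663 = 110.0352... → 110.04.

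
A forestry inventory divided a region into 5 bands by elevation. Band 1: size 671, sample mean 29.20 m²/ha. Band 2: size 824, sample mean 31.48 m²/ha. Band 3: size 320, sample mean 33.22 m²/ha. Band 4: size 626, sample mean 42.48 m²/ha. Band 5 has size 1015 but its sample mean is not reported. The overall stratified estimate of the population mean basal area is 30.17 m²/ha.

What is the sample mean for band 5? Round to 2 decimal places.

N = 671 + 824 + 320 + 626 + 1015 = 3456.
Overall total = μ·N = 30.17·3456 = 104267.52.
Subtract the known strata: 671·29.20 + 824·31.48 + 320·33.22 + 626·42.48 = 82755.6.
Remaining total for band 5: 104267.52 − 82755.6 = 21511.92.
Divide by its size: 21511.92 / 1015 = 21.1940... → 21.19.

21.19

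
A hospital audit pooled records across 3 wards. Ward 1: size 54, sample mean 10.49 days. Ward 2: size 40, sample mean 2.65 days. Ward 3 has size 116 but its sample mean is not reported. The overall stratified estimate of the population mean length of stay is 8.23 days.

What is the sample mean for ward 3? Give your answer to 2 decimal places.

Σ Nₕx̄ₕ = N·μ, so 116·x̄_3 = 210·8.23 − (54·10.49 + 40·2.65).
= 1728.3 − 672.46 = 1055.84.
x̄_3 = 1055.84 / 116 = 9.1021... → 9.10.

9.10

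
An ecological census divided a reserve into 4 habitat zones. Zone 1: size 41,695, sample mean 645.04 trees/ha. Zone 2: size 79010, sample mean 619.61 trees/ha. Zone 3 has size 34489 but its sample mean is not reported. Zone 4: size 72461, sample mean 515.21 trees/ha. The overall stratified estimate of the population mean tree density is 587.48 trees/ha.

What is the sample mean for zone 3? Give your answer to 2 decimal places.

596.13

Σ Nₕx̄ₕ = N·μ, so 34489·x̄_3 = 227655·587.48 − (41695·645.04 + 79010·619.61 + 72461·515.21).
= 133742759.4 − 113182960.71 = 20559798.69.
x̄_3 = 20559798.69 / 34489 = 596.1263... → 596.13.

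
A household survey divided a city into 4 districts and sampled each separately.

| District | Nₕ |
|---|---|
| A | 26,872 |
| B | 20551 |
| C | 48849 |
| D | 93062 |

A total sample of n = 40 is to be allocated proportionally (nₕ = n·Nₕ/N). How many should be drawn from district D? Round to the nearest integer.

Share of district D = 93062/189334 = 0.49152.
Allocate 40 × 0.49152 = 19.661... → 20.

20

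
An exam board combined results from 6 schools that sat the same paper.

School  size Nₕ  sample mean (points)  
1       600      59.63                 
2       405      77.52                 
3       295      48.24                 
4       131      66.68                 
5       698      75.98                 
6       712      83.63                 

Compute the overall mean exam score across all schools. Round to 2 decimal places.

x̄_st = (Σ Nₕx̄ₕ) / (Σ Nₕ) = (600·59.63 + 405·77.52 + 295·48.24 + 131·66.68 + 698·75.98 + 712·83.63) / 2841
= 202718.08 / 2841 = 71.3545... → 71.35.

71.35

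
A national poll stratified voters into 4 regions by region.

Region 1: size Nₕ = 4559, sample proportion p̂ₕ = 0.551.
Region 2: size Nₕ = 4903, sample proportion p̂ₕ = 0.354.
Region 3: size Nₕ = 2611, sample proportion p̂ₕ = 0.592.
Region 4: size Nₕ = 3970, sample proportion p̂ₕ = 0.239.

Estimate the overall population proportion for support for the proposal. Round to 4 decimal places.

Wₕ = Nₕ/N with N = 16043: 0.2842, 0.3056, 0.1628, 0.2475.
p̂_st = 0.2842·0.551 + 0.3056·0.354 + 0.1628·0.592 + 0.2475·0.239 ≈ 0.420259... → 0.4203.

0.4203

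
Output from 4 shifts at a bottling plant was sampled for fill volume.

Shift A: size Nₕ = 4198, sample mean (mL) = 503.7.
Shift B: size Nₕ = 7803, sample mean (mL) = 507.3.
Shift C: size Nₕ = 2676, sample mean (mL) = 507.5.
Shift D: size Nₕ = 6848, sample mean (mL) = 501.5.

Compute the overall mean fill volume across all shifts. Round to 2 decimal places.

N = 4198 + 7803 + 2676 + 6848 = 21525.
Weight each subgroup mean by Nₕ/N and sum.
Σ Nₕx̄ₕ = 4198·503.7 + 7803·507.3 + 2676·507.5 + 6848·501.5 = 2114532.6 + 3958461.9 + 1358070 + 3434272 = 10865336.5.
Divide by N: 10865336.5 / 21525 = 504.7775... → 504.78.

504.78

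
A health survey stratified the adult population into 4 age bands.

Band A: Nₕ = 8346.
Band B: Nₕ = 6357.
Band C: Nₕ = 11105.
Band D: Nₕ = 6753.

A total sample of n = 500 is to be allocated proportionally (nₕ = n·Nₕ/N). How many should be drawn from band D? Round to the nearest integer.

104

N = 8346 + 6357 + 11105 + 6753 = 32561.
n_D = 500·6753/32561 = 103.698... → 104.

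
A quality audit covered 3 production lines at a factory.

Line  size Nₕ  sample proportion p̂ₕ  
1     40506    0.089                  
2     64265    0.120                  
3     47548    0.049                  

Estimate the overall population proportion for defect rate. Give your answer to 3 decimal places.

0.090

N = 40506 + 64265 + 47548 = 152319.
Overall proportion = Σ (Nₕ/N)·p̂ₕ.
Σ Nₕp̂ₕ = 3605.034 + 7711.8 + 2329.852 = 13646.686.
13646.686 / 152319 = 0.08959... → 0.090.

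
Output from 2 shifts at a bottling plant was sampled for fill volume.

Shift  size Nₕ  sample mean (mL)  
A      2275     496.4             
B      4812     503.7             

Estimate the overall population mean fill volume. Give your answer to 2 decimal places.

501.36

x̄_st = (Σ Nₕx̄ₕ) / (Σ Nₕ) = (2275·496.4 + 4812·503.7) / 7087
= 3553114.4 / 7087 = 501.3566... → 501.36.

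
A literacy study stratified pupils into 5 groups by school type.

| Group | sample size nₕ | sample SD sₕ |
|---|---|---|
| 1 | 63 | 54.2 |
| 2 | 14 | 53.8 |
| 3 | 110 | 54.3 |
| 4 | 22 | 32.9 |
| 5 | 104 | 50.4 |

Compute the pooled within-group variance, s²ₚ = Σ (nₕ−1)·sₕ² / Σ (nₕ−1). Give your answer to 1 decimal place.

2680.2

1: (63−1)·54.2² = 62·2937.64 = 182133.68
2: (14−1)·53.8² = 13·2894.44 = 37627.72
3: (110−1)·54.3² = 109·2948.49 = 321385.41
4: (22−1)·32.9² = 21·1082.41 = 22730.61
5: (104−1)·50.4² = 103·2540.16 = 261636.48
Numerator = 825513.9; denominator = Σ(nₕ−1) = 308.
s²ₚ = 825513.9/308 = 2680.240... → 2680.2.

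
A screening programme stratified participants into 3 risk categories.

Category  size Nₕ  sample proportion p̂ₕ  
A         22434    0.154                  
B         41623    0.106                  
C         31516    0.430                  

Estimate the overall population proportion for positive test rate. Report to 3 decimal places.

0.224

N = 22434 + 41623 + 31516 = 95573.
Overall proportion = Σ (Nₕ/N)·p̂ₕ.
Σ Nₕp̂ₕ = 3454.836 + 4412.038 + 13551.88 = 21418.754.
21418.754 / 95573 = 0.22411... → 0.224.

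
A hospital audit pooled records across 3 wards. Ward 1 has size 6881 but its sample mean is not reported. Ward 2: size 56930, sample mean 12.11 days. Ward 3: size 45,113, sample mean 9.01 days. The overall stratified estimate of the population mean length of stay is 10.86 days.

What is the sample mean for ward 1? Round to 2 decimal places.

Σ Nₕx̄ₕ = N·μ, so 6881·x̄_1 = 108924·10.86 − (56930·12.11 + 45113·9.01).
= 1182914.64 − 1095890.43 = 87024.21.
x̄_1 = 87024.21 / 6881 = 12.6470... → 12.65.

12.65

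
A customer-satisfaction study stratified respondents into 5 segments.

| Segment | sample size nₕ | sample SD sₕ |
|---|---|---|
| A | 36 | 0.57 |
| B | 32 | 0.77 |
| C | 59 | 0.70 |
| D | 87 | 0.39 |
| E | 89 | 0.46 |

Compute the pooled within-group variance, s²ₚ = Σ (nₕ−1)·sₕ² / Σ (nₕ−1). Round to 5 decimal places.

0.30159

A: (36−1)·0.57² = 35·0.3249 = 11.3715
B: (32−1)·0.77² = 31·0.5929 = 18.3799
C: (59−1)·0.70² = 58·0.49 = 28.42
D: (87−1)·0.39² = 86·0.1521 = 13.0806
E: (89−1)·0.46² = 88·0.2116 = 18.6208
Numerator = 89.8728; denominator = Σ(nₕ−1) = 298.
s²ₚ = 89.8728/298 = 0.3015866... → 0.30159.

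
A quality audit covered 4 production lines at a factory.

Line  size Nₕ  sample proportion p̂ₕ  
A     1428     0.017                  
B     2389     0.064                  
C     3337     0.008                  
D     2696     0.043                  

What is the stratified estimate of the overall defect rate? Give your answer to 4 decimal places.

0.0325

Wₕ = Nₕ/N with N = 9850: 0.1450, 0.2425, 0.3388, 0.2737.
p̂_st = 0.1450·0.017 + 0.2425·0.064 + 0.3388·0.008 + 0.2737·0.043 ≈ 0.032467... → 0.0325.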